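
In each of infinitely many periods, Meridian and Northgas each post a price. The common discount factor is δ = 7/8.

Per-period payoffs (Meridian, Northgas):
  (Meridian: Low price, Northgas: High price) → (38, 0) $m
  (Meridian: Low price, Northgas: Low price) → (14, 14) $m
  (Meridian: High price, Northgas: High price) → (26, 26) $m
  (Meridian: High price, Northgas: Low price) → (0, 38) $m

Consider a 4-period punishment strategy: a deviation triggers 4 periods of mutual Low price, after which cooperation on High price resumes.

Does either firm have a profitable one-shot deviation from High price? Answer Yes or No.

No

IC: δ+…+δ^4 ≥ (38−26)/(26−14) = 1.
At δ = 7/8: partial sum = 2.8967 ≥ 1.0000. Cooperation sustainable.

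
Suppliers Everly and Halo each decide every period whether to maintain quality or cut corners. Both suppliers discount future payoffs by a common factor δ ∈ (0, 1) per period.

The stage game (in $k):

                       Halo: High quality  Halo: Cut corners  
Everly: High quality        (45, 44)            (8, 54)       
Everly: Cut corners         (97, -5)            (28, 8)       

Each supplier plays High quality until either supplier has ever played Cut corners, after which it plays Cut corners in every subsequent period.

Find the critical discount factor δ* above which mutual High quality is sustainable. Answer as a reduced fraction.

52/69

Everly: cooperation gives 45 each period; deviation gives 97 once then 28 forever.
  45/(1−δ) ≥ 97 + 28δ/(1−δ) ⇒ δ ≥ 52/69.
Halo: cooperation gives 44 each period; deviation gives 54 once then 8 forever.
  δ ≥ 10/46 = 5/23.
Both must hold, so the binding constraint is Everly's: δ ≥ 52/69.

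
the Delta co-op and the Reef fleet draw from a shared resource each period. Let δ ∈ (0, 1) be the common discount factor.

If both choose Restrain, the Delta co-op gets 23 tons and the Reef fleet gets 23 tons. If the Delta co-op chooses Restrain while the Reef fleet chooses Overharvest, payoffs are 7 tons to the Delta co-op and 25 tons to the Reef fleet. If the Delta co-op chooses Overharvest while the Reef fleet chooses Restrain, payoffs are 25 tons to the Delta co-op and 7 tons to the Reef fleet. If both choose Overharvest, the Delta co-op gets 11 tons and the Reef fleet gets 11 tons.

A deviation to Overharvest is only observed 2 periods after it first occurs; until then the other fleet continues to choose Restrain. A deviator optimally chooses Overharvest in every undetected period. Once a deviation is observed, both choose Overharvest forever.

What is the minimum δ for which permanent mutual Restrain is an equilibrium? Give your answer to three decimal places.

Deviating for the 2 undetected periods gains 25−23 = 2 per period over cooperation, then loses 23−11 = 12 per period forever once punishment starts.
Gain: 2(1 + δ + … + δ^1); loss: 12·δ^2/(1−δ).
No profitable deviation ⇔ 2(1−δ^2) ≤ 12·δ^2, i.e. δ^2 ≥ 2/(2+12) = 1/7.
Hence δ ≥ (1/7)^(1/2) ≈ 0.378.

0.378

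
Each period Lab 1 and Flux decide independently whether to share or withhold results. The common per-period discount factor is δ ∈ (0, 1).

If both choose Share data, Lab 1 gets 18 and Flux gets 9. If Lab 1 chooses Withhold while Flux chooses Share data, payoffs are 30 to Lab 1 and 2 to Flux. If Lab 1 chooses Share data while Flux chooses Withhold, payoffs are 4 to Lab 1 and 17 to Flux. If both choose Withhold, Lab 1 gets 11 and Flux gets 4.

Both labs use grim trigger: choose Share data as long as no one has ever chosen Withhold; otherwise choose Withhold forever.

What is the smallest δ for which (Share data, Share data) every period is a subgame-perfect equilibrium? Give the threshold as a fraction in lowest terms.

Lab 1: cooperation gives 18 each period; deviation gives 30 once then 11 forever.
  18/(1−δ) ≥ 30 + 11δ/(1−δ) ⇒ δ ≥ 12/19.
Flux: cooperation gives 9 each period; deviation gives 17 once then 4 forever.
  δ ≥ 8/13.
Both must hold, so the binding constraint is Lab 1's: δ ≥ 12/19.

12/19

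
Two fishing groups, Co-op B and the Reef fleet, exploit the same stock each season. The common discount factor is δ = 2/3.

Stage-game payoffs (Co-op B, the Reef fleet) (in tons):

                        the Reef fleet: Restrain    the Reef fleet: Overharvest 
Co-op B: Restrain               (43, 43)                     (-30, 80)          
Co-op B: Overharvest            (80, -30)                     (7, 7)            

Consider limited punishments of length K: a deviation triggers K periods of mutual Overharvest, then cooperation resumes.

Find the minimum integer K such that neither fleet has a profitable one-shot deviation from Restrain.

2

IC: δ(1−δ^K)/(1−δ) ≥ (80−43)/(43−7) = 37/36.
With δ = 2/3: need 1 − δ^K ≥ 37/36·(1−2/3)/(2/3), i.e. δ^K ≤ 0.4861.
Since (2/3)^1 = 0.6667 and (2/3)^2 = 0.4444, the smallest such K is 2.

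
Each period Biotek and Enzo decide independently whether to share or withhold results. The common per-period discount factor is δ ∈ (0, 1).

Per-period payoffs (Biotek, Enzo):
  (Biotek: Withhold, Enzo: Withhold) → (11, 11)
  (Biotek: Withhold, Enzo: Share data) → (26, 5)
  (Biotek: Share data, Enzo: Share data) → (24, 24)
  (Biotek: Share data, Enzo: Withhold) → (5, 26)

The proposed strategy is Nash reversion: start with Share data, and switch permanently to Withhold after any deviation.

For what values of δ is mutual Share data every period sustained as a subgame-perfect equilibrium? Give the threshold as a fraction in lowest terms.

24/(1−δ) ≥ 26 + 11δ/(1−δ)
24 ≥ 26 − 15δ
δ ≥ 2/15.

2/15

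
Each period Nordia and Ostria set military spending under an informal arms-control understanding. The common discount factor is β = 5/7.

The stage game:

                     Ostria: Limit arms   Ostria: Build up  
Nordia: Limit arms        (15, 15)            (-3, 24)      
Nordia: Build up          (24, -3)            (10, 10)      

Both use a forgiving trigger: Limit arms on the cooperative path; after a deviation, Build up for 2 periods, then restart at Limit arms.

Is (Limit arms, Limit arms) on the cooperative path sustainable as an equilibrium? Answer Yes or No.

Comparing payoff streams over the 3 periods until play realigns: cooperate → 15(1+β+…+β^2); deviate → 24 + 10(β+…+β^2).
Cooperation is sustained iff (15−10)(β+…+β^2) ≥ 24−15.
β+…+β^2 = 5/7·(1−(5/7)^2)/(1−5/7) = 1.2245, and (24−15)/(15−10) = 1.8000.
1.2245 < 1.8000, so cooperation is not sustainable.

No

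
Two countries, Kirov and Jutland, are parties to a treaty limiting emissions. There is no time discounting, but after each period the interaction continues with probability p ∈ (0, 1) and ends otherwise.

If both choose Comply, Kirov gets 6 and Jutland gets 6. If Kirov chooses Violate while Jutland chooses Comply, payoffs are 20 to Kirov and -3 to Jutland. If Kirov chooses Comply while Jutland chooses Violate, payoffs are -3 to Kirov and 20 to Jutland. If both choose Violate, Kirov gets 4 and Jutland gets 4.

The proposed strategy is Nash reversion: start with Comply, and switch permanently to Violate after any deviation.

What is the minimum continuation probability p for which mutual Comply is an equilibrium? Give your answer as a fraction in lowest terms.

7/8

With no time discounting, the continuation probability p plays the role of the discount factor.
Grim-trigger IC: 6/(1−p) ≥ 20 + 4p/(1−p) ⇒ p ≥ (20−6)/(20−4) = 7/8.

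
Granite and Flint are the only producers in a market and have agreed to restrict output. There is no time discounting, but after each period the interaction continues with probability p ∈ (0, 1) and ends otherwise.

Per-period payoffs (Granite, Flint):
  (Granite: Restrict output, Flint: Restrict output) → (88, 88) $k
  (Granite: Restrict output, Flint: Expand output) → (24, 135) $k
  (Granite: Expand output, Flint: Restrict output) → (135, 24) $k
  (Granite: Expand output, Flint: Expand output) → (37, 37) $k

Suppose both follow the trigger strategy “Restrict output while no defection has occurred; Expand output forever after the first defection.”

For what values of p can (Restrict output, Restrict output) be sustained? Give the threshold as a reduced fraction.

47/98

Expected cooperation value is 88 + p·88 + p²·88 + … = 88/(1−p); deviation gives 135 + p·37/(1−p).
88 ≥ 135(1−p) + 37p ⇒ 98p ≥ 47 ⇒ p ≥ 47/98.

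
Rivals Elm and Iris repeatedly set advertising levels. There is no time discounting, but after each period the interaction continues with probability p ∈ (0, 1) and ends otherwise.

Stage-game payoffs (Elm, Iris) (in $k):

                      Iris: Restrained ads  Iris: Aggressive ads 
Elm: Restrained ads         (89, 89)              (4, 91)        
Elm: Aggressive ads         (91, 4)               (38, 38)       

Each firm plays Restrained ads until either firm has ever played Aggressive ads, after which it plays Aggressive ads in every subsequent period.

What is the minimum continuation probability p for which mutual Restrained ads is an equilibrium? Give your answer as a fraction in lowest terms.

Expected cooperation value is 89 + p·89 + p²·89 + … = 89/(1−p); deviation gives 91 + p·38/(1−p).
89 ≥ 91(1−p) + 38p ⇒ 53p ≥ 2 ⇒ p ≥ 2/53.

2/53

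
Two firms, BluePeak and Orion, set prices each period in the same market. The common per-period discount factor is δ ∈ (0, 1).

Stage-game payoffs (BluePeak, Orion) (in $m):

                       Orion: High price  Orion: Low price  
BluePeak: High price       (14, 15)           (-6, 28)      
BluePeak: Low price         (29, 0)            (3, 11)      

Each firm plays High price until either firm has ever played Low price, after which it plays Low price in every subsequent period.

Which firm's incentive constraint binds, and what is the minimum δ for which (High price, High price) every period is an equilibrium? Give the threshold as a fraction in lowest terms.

Orion; δ ≥ 13/17

BluePeak's threshold: (29−14)/(29−3) = 15/26.
Orion's threshold: (28−15)/(28−11) = 13/17.
15/26 < 13/17, so Orion binds and δ* = 13/17.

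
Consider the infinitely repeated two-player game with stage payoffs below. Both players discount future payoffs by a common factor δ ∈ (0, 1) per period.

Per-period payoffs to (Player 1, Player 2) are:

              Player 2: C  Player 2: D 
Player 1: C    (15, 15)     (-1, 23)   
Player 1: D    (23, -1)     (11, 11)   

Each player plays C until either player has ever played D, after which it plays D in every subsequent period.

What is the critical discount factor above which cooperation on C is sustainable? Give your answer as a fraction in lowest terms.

Under grim trigger the critical discount factor is (T−C)/(T−P) with T = 23, C = 15, P = 11.
δ* = (23−15)/(23−11) = 8/12 = 2/3.

2/3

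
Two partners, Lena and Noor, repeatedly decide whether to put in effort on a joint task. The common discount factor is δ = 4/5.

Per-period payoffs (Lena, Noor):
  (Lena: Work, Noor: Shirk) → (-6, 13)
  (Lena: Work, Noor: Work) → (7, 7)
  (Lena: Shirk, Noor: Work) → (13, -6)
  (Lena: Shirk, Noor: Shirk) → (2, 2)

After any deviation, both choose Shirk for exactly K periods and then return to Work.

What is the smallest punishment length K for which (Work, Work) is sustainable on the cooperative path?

2

Need Σ_{k=1}^{K} δ^k ≥ (13−7)/(7−2) = 1.2000 at δ = 4/5.
At K = 1 the sum is 0.8000 < 1.2000; at K = 2 it is 1.4400 ≥ 1.2000.
So the minimum punishment length is K = 2.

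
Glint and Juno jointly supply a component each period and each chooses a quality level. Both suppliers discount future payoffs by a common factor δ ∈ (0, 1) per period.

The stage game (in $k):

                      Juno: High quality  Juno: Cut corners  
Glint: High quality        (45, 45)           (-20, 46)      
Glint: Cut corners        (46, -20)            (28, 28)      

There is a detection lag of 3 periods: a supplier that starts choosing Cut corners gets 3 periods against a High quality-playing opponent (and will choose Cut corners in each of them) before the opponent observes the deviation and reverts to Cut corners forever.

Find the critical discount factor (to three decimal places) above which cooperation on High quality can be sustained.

A deviator earns 46 for 3 periods, then 28 forever; cooperating earns 45 forever. Multiplying the IC by (1−δ):
45 ≥ 46(1−δ^3) + 28δ^3, so 18·δ^3 ≥ 1 and δ^3 ≥ 1/18.
δ ≥ (1/18)^(1/3) ≈ 0.382.

0.382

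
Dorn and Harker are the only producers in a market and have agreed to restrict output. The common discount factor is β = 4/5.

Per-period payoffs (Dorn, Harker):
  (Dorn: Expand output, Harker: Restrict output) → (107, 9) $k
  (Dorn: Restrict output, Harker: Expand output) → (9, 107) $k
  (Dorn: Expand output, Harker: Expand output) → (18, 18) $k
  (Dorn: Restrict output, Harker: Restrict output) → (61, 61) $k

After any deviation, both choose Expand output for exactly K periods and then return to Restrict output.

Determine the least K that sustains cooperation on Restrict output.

2

Need Σ_{k=1}^{K} β^k ≥ (107−61)/(61−18) = 1.0698 at β = 4/5.
At K = 1 the sum is 0.8000 < 1.0698; at K = 2 it is 1.4400 ≥ 1.0698.
So the minimum punishment length is K = 2.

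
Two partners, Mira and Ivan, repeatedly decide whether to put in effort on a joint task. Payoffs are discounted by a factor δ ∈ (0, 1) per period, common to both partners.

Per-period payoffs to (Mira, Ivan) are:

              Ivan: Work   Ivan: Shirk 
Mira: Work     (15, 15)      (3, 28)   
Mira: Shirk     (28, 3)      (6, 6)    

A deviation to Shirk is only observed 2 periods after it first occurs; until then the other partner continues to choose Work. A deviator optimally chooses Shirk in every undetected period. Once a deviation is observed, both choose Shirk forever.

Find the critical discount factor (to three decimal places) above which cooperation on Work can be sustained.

0.769

A deviator earns 28 for 2 periods, then 6 forever; cooperating earns 15 forever. Multiplying the IC by (1−δ):
15 ≥ 28(1−δ^2) + 6δ^2, so 22·δ^2 ≥ 13 and δ^2 ≥ 13/22.
δ ≥ (13/22)^(1/2) ≈ 0.769.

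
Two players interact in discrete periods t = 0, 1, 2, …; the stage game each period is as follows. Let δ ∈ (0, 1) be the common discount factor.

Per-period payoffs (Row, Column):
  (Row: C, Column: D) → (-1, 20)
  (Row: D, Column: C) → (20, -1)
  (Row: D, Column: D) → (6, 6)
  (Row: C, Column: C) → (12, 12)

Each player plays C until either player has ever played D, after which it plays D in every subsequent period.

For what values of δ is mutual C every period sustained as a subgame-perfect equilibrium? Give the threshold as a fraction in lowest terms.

4/7

Cooperation forever yields 12 each period: 12/(1−δ).
Deviating yields 20 once, then 6 forever: 20 + 6δ/(1−δ).
No profitable deviation requires 12/(1−δ) ≥ 20 + 6δ/(1−δ).
Multiplying by (1−δ): 12 ≥ 20(1−δ) + 6δ = 20 − 14δ.
So 14δ ≥ 8, i.e. δ ≥ 8/14 = 4/7.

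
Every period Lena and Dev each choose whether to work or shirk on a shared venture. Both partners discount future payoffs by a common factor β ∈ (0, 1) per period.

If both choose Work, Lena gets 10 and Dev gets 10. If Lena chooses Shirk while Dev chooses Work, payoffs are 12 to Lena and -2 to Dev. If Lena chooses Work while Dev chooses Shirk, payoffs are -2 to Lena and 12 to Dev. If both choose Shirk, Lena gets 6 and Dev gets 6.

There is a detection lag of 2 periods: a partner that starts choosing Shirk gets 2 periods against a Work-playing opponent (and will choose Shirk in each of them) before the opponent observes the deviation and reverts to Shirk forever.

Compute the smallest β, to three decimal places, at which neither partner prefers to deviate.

A deviator earns 12 for 2 periods, then 6 forever; cooperating earns 10 forever. Multiplying the IC by (1−β):
10 ≥ 12(1−β^2) + 6β^2, so 6·β^2 ≥ 2 and β^2 ≥ 1/3.
β ≥ (1/3)^(1/2) ≈ 0.577.

0.577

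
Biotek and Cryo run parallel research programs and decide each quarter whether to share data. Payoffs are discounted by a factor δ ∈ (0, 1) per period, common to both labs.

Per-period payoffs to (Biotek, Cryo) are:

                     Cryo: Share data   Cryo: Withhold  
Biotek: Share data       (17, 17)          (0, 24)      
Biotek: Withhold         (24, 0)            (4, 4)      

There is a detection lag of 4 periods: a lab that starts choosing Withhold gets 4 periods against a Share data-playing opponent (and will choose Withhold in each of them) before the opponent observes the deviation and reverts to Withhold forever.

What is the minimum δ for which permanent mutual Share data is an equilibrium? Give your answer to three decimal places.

Deviating for the 4 undetected periods gains 24−17 = 7 per period over cooperation, then loses 17−4 = 13 per period forever once punishment starts.
Gain: 7(1 + δ + … + δ^3); loss: 13·δ^4/(1−δ).
No profitable deviation ⇔ 7(1−δ^4) ≤ 13·δ^4, i.e. δ^4 ≥ 7/(7+13) = 7/20.
Hence δ ≥ (7/20)^(1/4) ≈ 0.769.

0.769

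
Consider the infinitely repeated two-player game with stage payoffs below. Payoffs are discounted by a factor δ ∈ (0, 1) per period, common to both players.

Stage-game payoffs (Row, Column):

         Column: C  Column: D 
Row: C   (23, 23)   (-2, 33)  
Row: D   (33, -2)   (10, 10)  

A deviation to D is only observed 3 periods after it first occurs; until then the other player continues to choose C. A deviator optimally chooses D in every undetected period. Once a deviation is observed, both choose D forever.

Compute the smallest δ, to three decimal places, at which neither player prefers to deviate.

The best deviation is to choose D for all 3 undetected periods, earning 33 each, then 10 forever once detected.
Deviation value: 33(1−δ^3)/(1−δ) + 10δ^3/(1−δ); cooperation value: 23/(1−δ).
IC: 23 ≥ 33(1−δ^3) + 10δ^3 = 33 − 23δ^3.
So δ^3 ≥ 10/23, giving δ ≥ (10/23)^(1/3) ≈ 0.758.

0.758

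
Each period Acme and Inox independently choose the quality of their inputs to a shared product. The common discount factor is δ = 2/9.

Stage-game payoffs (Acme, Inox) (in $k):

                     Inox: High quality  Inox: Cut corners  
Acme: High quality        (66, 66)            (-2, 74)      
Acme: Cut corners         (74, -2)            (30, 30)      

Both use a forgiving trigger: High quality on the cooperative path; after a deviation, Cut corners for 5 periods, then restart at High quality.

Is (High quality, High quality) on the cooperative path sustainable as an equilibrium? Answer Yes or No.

Yes

IC: δ+…+δ^5 ≥ (74−66)/(66−30) = 2/9.
At δ = 2/9: partial sum = 0.2856 ≥ 0.2222. Cooperation sustainable.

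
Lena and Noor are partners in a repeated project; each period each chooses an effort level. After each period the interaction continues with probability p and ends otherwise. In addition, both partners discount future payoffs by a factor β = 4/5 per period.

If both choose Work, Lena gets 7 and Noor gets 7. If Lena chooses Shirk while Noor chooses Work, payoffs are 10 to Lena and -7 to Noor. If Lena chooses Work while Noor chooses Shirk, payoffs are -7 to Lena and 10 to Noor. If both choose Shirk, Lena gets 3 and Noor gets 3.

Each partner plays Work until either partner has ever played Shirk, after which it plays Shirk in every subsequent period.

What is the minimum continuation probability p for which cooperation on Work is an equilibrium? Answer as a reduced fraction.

15/28

With continuation probability p and discount β, the effective per-period discount factor is βp.
Grim-trigger IC: βp ≥ (10−7)/(10−3) = 3/7.
So p ≥ (3/7)/(4/5) = 15/28.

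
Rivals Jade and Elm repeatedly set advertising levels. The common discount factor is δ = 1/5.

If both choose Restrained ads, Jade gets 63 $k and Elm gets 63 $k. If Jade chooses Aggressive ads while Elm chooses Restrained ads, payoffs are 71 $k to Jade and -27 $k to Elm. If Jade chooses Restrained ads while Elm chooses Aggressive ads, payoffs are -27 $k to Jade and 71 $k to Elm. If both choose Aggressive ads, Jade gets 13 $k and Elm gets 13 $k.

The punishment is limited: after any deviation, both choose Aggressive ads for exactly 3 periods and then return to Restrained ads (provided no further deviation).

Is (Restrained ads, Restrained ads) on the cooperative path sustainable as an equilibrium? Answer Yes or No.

Yes

IC: δ+…+δ^3 ≥ (71−63)/(63−13) = 4/25.
At δ = 1/5: partial sum = 0.2480 ≥ 0.1600. Cooperation sustainable.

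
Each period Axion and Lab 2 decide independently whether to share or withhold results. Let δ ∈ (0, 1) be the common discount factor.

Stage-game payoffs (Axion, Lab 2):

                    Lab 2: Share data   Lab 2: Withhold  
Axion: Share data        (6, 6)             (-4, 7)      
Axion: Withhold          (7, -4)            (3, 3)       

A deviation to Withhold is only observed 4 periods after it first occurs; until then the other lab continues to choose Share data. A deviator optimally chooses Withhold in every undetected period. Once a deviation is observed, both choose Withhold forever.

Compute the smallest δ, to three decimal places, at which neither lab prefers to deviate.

0.707

The best deviation is to choose Withhold for all 4 undetected periods, earning 7 each, then 3 forever once detected.
Deviation value: 7(1−δ^4)/(1−δ) + 3δ^4/(1−δ); cooperation value: 6/(1−δ).
IC: 6 ≥ 7(1−δ^4) + 3δ^4 = 7 − 4δ^4.
So δ^4 ≥ 1/4, giving δ ≥ (1/4)^(1/4) ≈ 0.707.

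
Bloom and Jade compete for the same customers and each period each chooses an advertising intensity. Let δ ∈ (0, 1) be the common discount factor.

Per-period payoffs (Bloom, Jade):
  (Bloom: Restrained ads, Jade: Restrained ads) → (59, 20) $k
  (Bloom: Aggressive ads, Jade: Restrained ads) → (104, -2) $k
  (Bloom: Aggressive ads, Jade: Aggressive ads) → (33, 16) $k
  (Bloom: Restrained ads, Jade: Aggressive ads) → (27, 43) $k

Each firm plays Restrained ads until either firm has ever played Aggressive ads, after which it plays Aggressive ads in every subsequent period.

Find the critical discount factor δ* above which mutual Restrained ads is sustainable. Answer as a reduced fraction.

23/27

For Bloom: deviation gain 104−59 = 45, per-period punishment loss 59−33 = 26. IC gives δ ≥ 45/71.
For Jade: gain 23, loss 4 per period, so δ ≥ 23/27.
The tighter constraint is Jade's, so cooperation needs δ ≥ 23/27.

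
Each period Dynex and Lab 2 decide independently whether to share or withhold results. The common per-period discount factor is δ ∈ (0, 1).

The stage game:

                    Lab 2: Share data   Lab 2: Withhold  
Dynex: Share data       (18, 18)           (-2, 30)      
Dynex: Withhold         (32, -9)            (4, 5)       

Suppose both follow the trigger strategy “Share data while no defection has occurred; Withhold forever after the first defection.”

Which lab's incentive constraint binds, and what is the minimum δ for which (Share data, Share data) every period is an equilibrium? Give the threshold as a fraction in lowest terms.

Dynex; δ ≥ 1/2

Dynex's threshold: (32−18)/(32−4) = 1/2.
Lab 2's threshold: (30−18)/(30−5) = 12/25.
1/2 > 12/25, so Dynex binds and δ* = 1/2.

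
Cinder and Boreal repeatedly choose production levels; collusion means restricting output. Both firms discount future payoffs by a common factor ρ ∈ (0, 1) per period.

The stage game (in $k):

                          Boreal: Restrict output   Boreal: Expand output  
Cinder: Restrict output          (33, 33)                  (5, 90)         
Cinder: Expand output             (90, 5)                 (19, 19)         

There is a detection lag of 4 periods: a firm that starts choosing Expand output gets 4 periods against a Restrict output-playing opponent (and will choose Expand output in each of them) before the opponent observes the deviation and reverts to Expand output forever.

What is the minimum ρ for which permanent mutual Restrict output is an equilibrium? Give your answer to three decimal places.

A deviator earns 90 for 4 periods, then 19 forever; cooperating earns 33 forever. Multiplying the IC by (1−ρ):
33 ≥ 90(1−ρ^4) + 19ρ^4, so 71·ρ^4 ≥ 57 and ρ^4 ≥ 57/71.
ρ ≥ (57/71)^(1/4) ≈ 0.947.

0.947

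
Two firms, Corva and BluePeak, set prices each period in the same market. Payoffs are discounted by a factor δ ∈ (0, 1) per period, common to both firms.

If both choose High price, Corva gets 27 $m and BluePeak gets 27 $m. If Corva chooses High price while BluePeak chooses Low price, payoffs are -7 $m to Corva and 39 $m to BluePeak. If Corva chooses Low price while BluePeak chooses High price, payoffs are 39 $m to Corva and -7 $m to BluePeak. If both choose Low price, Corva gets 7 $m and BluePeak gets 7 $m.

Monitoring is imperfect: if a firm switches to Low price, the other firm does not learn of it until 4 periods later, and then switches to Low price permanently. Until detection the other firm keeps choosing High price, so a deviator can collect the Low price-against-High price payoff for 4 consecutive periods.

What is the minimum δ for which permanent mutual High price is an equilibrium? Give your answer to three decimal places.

The best deviation is to choose Low price for all 4 undetected periods, earning 39 each, then 7 forever once detected.
Deviation value: 39(1−δ^4)/(1−δ) + 7δ^4/(1−δ); cooperation value: 27/(1−δ).
IC: 27 ≥ 39(1−δ^4) + 7δ^4 = 39 − 32δ^4.
So δ^4 ≥ 12/32 = 3/8, giving δ ≥ (3/8)^(1/4) ≈ 0.783.

0.783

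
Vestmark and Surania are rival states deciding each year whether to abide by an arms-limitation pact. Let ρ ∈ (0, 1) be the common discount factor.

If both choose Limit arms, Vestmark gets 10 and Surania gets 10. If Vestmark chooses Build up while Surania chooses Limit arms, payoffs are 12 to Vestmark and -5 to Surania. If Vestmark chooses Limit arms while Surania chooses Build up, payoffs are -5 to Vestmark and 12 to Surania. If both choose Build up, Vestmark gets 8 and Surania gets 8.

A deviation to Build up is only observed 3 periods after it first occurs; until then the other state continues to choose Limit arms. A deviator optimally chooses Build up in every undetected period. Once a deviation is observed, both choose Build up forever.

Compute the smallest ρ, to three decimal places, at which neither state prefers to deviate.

Deviating for the 3 undetected periods gains 12−10 = 2 per period over cooperation, then loses 10−8 = 2 per period forever once punishment starts.
Gain: 2(1 + ρ + … + ρ^2); loss: 2·ρ^3/(1−ρ).
No profitable deviation ⇔ 2(1−ρ^3) ≤ 2·ρ^3, i.e. ρ^3 ≥ 2/(2+2) = 1/2.
Hence ρ ≥ (1/2)^(1/3) ≈ 0.794.

0.794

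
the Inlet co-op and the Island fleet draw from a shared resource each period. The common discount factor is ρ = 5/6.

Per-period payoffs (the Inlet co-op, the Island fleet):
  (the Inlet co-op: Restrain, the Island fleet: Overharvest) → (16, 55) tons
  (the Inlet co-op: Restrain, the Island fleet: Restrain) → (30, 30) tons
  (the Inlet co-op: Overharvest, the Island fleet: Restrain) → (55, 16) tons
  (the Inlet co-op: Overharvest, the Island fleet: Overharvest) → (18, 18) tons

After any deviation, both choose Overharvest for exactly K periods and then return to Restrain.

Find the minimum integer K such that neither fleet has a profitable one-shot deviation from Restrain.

3

IC: ρ(1−ρ^K)/(1−ρ) ≥ (55−30)/(30−18) = 25/12.
With ρ = 5/6: need 1 − ρ^K ≥ 25/12·(1−5/6)/(5/6), i.e. ρ^K ≤ 0.5833.
Since (5/6)^2 = 0.6944 and (5/6)^3 = 0.5787, the smallest such K is 3.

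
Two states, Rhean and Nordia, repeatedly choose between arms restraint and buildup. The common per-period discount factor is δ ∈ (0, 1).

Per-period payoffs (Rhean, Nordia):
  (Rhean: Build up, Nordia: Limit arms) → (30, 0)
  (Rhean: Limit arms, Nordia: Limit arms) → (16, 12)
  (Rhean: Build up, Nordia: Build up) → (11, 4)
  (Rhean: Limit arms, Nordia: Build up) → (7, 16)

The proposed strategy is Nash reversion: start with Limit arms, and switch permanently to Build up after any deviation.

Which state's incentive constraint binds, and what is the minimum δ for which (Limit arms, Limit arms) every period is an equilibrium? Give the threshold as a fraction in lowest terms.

Rhean's threshold: (30−16)/(30−11) = 14/19.
Nordia's threshold: (16−12)/(16−4) = 1/3.
14/19 > 1/3, so Rhean binds and δ* = 14/19.

Rhean; δ ≥ 14/19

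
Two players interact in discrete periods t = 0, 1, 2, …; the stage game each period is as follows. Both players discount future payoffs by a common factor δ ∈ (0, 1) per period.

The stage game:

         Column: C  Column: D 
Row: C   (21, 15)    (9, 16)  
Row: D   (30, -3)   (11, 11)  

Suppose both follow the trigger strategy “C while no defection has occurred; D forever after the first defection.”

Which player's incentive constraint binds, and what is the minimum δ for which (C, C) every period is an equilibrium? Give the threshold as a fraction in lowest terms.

For Row: deviation gain 30−21 = 9, per-period punishment loss 21−11 = 10. IC gives δ ≥ 9/19.
For Column: gain 1, loss 4 per period, so δ ≥ 1/5.
The tighter constraint is Row's, so cooperation needs δ ≥ 9/19.

Row; δ ≥ 9/19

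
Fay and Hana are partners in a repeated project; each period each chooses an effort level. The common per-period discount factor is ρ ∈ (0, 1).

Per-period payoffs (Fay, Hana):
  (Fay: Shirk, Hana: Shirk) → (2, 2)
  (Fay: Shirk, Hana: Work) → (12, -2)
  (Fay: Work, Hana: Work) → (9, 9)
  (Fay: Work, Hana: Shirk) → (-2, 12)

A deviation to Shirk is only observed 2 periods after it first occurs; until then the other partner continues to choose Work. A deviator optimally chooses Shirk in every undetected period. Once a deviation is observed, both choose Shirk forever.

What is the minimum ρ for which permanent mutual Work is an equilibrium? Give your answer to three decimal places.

0.548

Deviating for the 2 undetected periods gains 12−9 = 3 per period over cooperation, then loses 9−2 = 7 per period forever once punishment starts.
Gain: 3(1 + ρ + … + ρ^1); loss: 7·ρ^2/(1−ρ).
No profitable deviation ⇔ 3(1−ρ^2) ≤ 7·ρ^2, i.e. ρ^2 ≥ 3/(3+7) = 3/10.
Hence ρ ≥ (3/10)^(1/2) ≈ 0.548.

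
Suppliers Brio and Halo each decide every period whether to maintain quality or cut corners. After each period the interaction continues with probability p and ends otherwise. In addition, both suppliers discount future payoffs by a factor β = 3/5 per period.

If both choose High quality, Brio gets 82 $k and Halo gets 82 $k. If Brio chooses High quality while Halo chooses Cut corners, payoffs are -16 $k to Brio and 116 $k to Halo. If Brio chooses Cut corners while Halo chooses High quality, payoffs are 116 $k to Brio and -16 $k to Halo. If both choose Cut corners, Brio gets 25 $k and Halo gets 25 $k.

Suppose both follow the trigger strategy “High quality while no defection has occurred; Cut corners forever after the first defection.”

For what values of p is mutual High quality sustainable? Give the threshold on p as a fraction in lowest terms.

With continuation probability p and discount β, the effective per-period discount factor is βp.
Grim-trigger IC: βp ≥ (116−82)/(116−25) = 34/91.
So p ≥ (34/91)/(3/5) = 170/273.

170/273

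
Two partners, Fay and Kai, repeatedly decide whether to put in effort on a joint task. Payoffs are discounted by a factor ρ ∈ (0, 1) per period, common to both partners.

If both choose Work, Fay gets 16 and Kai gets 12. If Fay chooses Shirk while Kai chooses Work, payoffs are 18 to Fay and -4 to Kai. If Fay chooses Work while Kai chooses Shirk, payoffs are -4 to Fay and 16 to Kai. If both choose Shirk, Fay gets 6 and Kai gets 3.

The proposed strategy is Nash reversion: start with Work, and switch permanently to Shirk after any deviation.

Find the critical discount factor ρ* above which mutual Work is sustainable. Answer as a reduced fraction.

Fay's threshold: (18−16)/(18−6) = 1/6.
Kai's threshold: (16−12)/(16−3) = 4/13.
1/6 < 4/13, so Kai binds and ρ* = 4/13.

4/13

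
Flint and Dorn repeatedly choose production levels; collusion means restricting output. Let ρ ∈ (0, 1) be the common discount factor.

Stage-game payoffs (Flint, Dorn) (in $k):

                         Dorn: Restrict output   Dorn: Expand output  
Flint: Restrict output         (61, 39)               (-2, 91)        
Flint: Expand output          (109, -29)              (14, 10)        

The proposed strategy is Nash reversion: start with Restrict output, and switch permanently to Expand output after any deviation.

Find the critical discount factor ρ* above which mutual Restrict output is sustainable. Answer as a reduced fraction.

Flint's threshold: (109−61)/(109−14) = 48/95.
Dorn's threshold: (91−39)/(91−10) = 52/81.
48/95 < 52/81, so Dorn binds and ρ* = 52/81.

52/81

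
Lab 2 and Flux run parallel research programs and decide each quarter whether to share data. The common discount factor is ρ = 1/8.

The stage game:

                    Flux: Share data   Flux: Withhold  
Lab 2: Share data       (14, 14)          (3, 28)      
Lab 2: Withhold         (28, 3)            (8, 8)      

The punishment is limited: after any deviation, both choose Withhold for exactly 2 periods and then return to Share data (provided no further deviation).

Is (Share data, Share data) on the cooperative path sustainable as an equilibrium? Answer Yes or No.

No

IC: ρ+…+ρ^2 ≥ (28−14)/(14−8) = 7/3.
At ρ = 1/8: partial sum = 0.1406 < 2.3333. Cooperation not sustainable.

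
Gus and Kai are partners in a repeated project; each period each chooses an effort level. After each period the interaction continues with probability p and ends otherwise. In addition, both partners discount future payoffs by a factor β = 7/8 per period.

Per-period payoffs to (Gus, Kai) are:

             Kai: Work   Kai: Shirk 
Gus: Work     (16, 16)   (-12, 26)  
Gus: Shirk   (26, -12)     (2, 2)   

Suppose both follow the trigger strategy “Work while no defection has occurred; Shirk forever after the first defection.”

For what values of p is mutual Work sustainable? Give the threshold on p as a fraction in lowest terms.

Expected continuation weight on next period's payoff is β·p = 7/8·p, which plays the role of the discount factor.
Cooperation requires 7/8·p ≥ (26−16)/(26−2) = 5/12, hence p ≥ 10/21.

10/21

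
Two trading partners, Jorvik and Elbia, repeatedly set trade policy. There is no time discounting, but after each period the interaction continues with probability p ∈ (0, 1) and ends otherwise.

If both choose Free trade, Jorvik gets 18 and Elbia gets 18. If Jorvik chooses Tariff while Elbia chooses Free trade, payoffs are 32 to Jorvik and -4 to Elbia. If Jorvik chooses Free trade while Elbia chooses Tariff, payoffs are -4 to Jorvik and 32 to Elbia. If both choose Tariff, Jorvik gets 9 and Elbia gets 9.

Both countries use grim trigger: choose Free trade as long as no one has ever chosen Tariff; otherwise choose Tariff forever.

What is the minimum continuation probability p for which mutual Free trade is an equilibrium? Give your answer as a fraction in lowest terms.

14/23

With no time discounting, the continuation probability p plays the role of the discount factor.
Grim-trigger IC: 18/(1−p) ≥ 32 + 9p/(1−p) ⇒ p ≥ (32−18)/(32−9) = 14/23.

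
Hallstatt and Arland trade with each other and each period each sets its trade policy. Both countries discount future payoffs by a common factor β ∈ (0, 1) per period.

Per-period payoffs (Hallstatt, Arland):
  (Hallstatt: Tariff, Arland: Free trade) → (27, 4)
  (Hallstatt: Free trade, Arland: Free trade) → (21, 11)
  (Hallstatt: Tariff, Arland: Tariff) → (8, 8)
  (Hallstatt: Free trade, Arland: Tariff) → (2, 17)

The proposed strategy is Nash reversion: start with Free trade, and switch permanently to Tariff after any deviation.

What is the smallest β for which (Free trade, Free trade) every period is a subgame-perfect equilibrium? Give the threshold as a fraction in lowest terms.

2/3

For Hallstatt: deviation gain 27−21 = 6, per-period punishment loss 21−8 = 13. IC gives β ≥ 6/19.
For Arland: gain 6, loss 3 per period, so β ≥ 6/9 = 2/3.
The tighter constraint is Arland's, so cooperation needs β ≥ 2/3.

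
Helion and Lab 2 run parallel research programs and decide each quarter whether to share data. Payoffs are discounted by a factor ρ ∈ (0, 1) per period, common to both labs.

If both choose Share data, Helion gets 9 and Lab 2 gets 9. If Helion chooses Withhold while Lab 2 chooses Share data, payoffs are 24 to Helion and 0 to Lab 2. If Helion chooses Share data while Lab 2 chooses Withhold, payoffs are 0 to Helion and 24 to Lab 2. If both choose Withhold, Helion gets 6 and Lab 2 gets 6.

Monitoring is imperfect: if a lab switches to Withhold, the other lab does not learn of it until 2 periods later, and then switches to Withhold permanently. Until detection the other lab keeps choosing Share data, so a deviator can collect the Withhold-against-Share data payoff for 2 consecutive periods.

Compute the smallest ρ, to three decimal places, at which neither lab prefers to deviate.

Deviating for the 2 undetected periods gains 24−9 = 15 per period over cooperation, then loses 9−6 = 3 per period forever once punishment starts.
Gain: 15(1 + ρ + … + ρ^1); loss: 3·ρ^2/(1−ρ).
No profitable deviation ⇔ 15(1−ρ^2) ≤ 3·ρ^2, i.e. ρ^2 ≥ 15/(15+3) = 5/6.
Hence ρ ≥ (5/6)^(1/2) ≈ 0.913.

0.913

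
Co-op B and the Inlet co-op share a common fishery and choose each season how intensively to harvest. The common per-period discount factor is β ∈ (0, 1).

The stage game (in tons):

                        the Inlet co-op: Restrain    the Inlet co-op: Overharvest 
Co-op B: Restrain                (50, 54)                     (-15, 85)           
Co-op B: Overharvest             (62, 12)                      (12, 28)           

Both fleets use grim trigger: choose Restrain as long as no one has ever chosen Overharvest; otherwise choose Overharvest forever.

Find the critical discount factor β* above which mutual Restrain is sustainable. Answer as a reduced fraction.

Co-op B: cooperation gives 50 each period; deviation gives 62 once then 12 forever.
  50/(1−β) ≥ 62 + 12β/(1−β) ⇒ β ≥ 12/50 = 6/25.
the Inlet co-op: cooperation gives 54 each period; deviation gives 85 once then 28 forever.
  β ≥ 31/57.
Both must hold, so the binding constraint is the Inlet co-op's: β ≥ 31/57.

31/57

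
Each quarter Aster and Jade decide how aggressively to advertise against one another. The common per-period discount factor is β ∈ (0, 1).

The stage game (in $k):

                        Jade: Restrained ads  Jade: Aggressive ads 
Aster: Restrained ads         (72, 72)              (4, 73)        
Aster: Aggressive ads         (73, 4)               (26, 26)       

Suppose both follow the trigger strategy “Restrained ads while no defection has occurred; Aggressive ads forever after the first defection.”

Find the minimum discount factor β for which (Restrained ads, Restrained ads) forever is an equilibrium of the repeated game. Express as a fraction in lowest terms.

Under grim trigger the critical discount factor is (T−C)/(T−P) with T = 73, C = 72, P = 26.
β* = (73−72)/(73−26) = 1/47.

1/47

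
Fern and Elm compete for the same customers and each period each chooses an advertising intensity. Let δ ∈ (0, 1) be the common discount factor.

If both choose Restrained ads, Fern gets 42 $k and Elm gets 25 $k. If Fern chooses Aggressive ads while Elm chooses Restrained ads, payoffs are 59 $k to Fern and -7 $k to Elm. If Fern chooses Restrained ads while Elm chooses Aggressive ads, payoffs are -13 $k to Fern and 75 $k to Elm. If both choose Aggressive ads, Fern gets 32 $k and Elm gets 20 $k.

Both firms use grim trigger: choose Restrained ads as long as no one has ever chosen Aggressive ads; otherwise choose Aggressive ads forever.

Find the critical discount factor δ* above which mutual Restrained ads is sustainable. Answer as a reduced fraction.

Fern: cooperation gives 42 each period; deviation gives 59 once then 32 forever.
  42/(1−δ) ≥ 59 + 32δ/(1−δ) ⇒ δ ≥ 17/27.
Elm: cooperation gives 25 each period; deviation gives 75 once then 20 forever.
  δ ≥ 50/55 = 10/11.
Both must hold, so the binding constraint is Elm's: δ ≥ 10/11.

10/11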